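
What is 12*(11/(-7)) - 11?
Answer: -209/7 ≈ -29.857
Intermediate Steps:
12*(11/(-7)) - 11 = 12*(11*(-1/7)) - 11 = 12*(-11/7) - 11 = -132/7 - 11 = -209/7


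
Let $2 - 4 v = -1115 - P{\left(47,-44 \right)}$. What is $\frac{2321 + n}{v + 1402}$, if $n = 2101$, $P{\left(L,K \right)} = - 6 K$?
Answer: $\frac{17688}{6989} \approx 2.5308$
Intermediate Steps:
$v = \frac{1381}{4}$ ($v = \frac{1}{2} - \frac{-1115 - \left(-6\right) \left(-44\right)}{4} = \frac{1}{2} - \frac{-1115 - 264}{4} = \frac{1}{2} - - \frac{1379}{4} = \frac{1}{2} + \frac{1379}{4} = \frac{1381}{4} \approx 345.25$)
$\frac{2321 + n}{v + 1402} = \frac{2321 + 2101}{\frac{1381}{4} + 1402} = \frac{4422}{\frac{6989}{4}} = 4422 \cdot \frac{4}{6989} = \frac{17688}{6989}$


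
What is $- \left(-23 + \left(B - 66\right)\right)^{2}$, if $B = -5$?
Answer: $-8836$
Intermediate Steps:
$- \left(-23 + \left(B - 66\right)\right)^{2} = - \left(-23 - 71\right)^{2} = - \left(-94\right)^{2} = \left(-1\right) 8836 = -8836$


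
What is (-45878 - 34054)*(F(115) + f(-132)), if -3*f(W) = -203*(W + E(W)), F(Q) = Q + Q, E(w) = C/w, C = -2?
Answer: 22951048346/33 ≈ 6.9549e+8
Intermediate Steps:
E(w) = -2/w
F(Q) = 2*Q
f(W) = -406/(3*W) + 203*W/3 (f(W) = -(-203)*(W - 2/W)/3 = -(-203*W + 406/W)/3 = -406/(3*W) + 203*W/3)
(-45878 - 34054)*(F(115) + f(-132)) = (-45878 - 34054)*(2*115 + (203/3)*(-2 + (-132)²)/(-132)) = -79932*(230 + (203/3)*(-1/132)*(-2 + 17424)) = -79932*(230 + (203/3)*(-1/132)*17422) = -79932*(230 - 1768333/198) = -79932*(-1722793/198) = 22951048346/33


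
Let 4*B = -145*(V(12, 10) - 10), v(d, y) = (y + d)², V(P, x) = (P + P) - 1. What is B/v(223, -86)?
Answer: -1885/75076 ≈ -0.025108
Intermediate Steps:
V(P, x) = -1 + 2*P (V(P, x) = 2*P - 1 = -1 + 2*P)
v(d, y) = (d + y)²
B = -1885/4 (B = (-145*((-1 + 2*12) - 10))/4 = (-145*((-1 + 24) - 10))/4 = (-145*(23 - 10))/4 = (-145*13)/4 = (¼)*(-1885) = -1885/4 ≈ -471.25)
B/v(223, -86) = -1885/(4*(223 - 86)²) = -1885/(4*(137²)) = -1885/4/18769 = -1885/4*1/18769 = -1885/75076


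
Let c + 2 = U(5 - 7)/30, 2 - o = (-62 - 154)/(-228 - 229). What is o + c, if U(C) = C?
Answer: -3697/6855 ≈ -0.53931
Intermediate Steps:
o = 698/457 (o = 2 - (-62 - 154)/(-228 - 229) = 2 - (-216)/(-457) = 2 - (-216)*(-1)/457 = 2 - 1*216/457 = 2 - 216/457 = 698/457 ≈ 1.5274)
c = -31/15 (c = -2 + (5 - 7)/30 = -2 - 2*1/30 = -2 - 1/15 = -31/15 ≈ -2.0667)
o + c = 698/457 - 31/15 = -3697/6855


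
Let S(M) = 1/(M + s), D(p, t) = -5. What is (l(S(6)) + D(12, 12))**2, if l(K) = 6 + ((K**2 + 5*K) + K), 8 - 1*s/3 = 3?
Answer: 322624/194481 ≈ 1.6589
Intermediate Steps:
s = 15 (s = 24 - 3*3 = 24 - 9 = 15)
S(M) = 1/(15 + M) (S(M) = 1/(M + 15) = 1/(15 + M))
l(K) = 6 + K**2 + 6*K (l(K) = 6 + (K**2 + 6*K) = 6 + K**2 + 6*K)
(l(S(6)) + D(12, 12))**2 = ((6 + (1/(15 + 6))**2 + 6/(15 + 6)) - 5)**2 = ((6 + (1/21)**2 + 6/21) - 5)**2 = ((6 + (1/21)**2 + 6*(1/21)) - 5)**2 = ((6 + 1/441 + 2/7) - 5)**2 = (2773/441 - 5)**2 = (568/441)**2 = 322624/194481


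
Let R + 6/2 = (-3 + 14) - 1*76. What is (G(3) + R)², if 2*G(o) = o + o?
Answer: 4225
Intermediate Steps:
G(o) = o (G(o) = (o + o)/2 = (2*o)/2 = o)
R = -68 (R = -3 + ((-3 + 14) - 1*76) = -3 + (11 - 76) = -3 - 65 = -68)
(G(3) + R)² = (3 - 68)² = (-65)² = 4225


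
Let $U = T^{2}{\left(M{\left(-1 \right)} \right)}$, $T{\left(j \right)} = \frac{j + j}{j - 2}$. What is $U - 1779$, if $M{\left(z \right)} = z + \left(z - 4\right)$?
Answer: $- \frac{7107}{4} \approx -1776.8$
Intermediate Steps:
$M{\left(z \right)} = -4 + 2 z$ ($M{\left(z \right)} = z + \left(-4 + z\right) = -4 + 2 z$)
$T{\left(j \right)} = \frac{2 j}{-2 + j}$
$U = \frac{9}{4}$ ($U = \left(\frac{2 \left(-4 + 2 \left(-1\right)\right)}{-2 + \left(-4 + 2 \left(-1\right)\right)}\right)^{2} = \left(\frac{2 \left(-4 - 2\right)}{-2 - 6}\right)^{2} = \left(2 \left(-6\right) \frac{1}{-2 - 6}\right)^{2} = \left(2 \left(-6\right) \frac{1}{-8}\right)^{2} = \left(2 \left(-6\right) \left(- \frac{1}{8}\right)\right)^{2} = \left(\frac{3}{2}\right)^{2} = \frac{9}{4} \approx 2.25$)
$U - 1779 = \frac{9}{4} - 1779 = - \frac{7107}{4}$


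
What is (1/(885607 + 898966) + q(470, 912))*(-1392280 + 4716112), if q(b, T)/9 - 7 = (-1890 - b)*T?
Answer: -114900341877392328480/1784573 ≈ -6.4385e+13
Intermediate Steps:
q(b, T) = 63 + 9*T*(-1890 - b) (q(b, T) = 63 + 9*((-1890 - b)*T) = 63 + 9*(T*(-1890 - b)) = 63 + 9*T*(-1890 - b))
(1/(885607 + 898966) + q(470, 912))*(-1392280 + 4716112) = (1/(885607 + 898966) + (63 - 17010*912 - 9*912*470))*(-1392280 + 4716112) = (1/1784573 + (63 - 15513120 - 3857760))*3323832 = (1/1784573 - 19370817)*3323832 = -34568637006140/1784573*3323832 = -114900341877392328480/1784573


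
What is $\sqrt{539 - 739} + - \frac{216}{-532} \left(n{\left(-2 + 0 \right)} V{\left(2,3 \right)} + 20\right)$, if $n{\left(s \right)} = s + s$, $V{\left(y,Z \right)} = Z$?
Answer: $\frac{432}{133} + 10 i \sqrt{2} \approx 3.2481 + 14.142 i$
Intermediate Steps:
$n{\left(s \right)} = 2 s$
$\sqrt{539 - 739} + - \frac{216}{-532} \left(n{\left(-2 + 0 \right)} V{\left(2,3 \right)} + 20\right) = \sqrt{539 - 739} + - \frac{216}{-532} \left(2 \left(-2 + 0\right) 3 + 20\right) = \sqrt{-200} + \left(-216\right) \left(- \frac{1}{532}\right) \left(2 \left(-2\right) 3 + 20\right) = 10 i \sqrt{2} + \frac{54 \left(\left(-4\right) 3 + 20\right)}{133} = 10 i \sqrt{2} + \frac{54 \left(-12 + 20\right)}{133} = 10 i \sqrt{2} + \frac{54}{133} \cdot 8 = 10 i \sqrt{2} + \frac{432}{133} = \frac{432}{133} + 10 i \sqrt{2}$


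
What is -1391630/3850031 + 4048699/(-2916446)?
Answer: -19646230406649/11228407509826 ≈ -1.7497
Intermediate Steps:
-1391630/3850031 + 4048699/(-2916446) = -1391630*1/3850031 + 4048699*(-1/2916446) = -1391630/3850031 - 4048699/2916446 = -19646230406649/11228407509826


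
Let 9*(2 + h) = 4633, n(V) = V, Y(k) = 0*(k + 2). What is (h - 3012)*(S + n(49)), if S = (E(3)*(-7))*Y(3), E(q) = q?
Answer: -1102157/9 ≈ -1.2246e+5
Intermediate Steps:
Y(k) = 0 (Y(k) = 0*(2 + k) = 0)
h = 4615/9 (h = -2 + (1/9)*4633 = -2 + 4633/9 = 4615/9 ≈ 512.78)
S = 0 (S = (3*(-7))*0 = -21*0 = 0)
(h - 3012)*(S + n(49)) = (4615/9 - 3012)*(0 + 49) = -22493/9*49 = -1102157/9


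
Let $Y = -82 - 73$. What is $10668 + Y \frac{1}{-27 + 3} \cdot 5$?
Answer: $\frac{256807}{24} \approx 10700.0$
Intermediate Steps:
$Y = -155$ ($Y = -82 - 73 = -155$)
$10668 + Y \frac{1}{-27 + 3} \cdot 5 = 10668 - 155 \frac{1}{-27 + 3} \cdot 5 = 10668 - 155 \frac{1}{-24} \cdot 5 = 10668 - 155 \left(\left(- \frac{1}{24}\right) 5\right) = 10668 - - \frac{775}{24} = 10668 + \frac{775}{24} = \frac{256807}{24}$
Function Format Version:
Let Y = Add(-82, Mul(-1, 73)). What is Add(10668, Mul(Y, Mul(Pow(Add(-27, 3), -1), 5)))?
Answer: Rational(256807, 24) ≈ 10700.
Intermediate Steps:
Y = -155 (Y = Add(-82, -73) = -155)
Add(10668, Mul(Y, Mul(Pow(Add(-27, 3), -1), 5))) = Add(10668, Mul(-155, Mul(Pow(Add(-27, 3), -1), 5))) = Add(10668, Mul(-155, Mul(Pow(-24, -1), 5))) = Add(10668, Mul(-155, Mul(Rational(-1, 24), 5))) = Add(10668, Mul(-155, Rational(-5, 24))) = Add(10668, Rational(775, 24)) = Rational(256807, 24)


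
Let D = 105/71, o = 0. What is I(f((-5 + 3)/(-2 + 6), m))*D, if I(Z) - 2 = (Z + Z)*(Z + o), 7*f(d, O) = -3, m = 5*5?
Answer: 1740/497 ≈ 3.5010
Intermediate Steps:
m = 25
f(d, O) = -3/7 (f(d, O) = (⅐)*(-3) = -3/7)
I(Z) = 2 + 2*Z² (I(Z) = 2 + (Z + Z)*(Z + 0) = 2 + (2*Z)*Z = 2 + 2*Z²)
D = 105/71 (D = 105*(1/71) = 105/71 ≈ 1.4789)
I(f((-5 + 3)/(-2 + 6), m))*D = (2 + 2*(-3/7)²)*(105/71) = (2 + 2*(9/49))*(105/71) = (2 + 18/49)*(105/71) = (116/49)*(105/71) = 1740/497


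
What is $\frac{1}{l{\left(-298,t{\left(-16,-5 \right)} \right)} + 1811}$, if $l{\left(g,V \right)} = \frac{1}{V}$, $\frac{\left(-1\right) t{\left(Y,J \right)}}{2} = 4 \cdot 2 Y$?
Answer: $\frac{256}{463617} \approx 0.00055218$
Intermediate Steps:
$t{\left(Y,J \right)} = - 16 Y$ ($t{\left(Y,J \right)} = - 2 \cdot 4 \cdot 2 Y = - 2 \cdot 8 Y = - 16 Y$)
$\frac{1}{l{\left(-298,t{\left(-16,-5 \right)} \right)} + 1811} = \frac{1}{\frac{1}{\left(-16\right) \left(-16\right)} + 1811} = \frac{1}{\frac{1}{256} + 1811} = \frac{1}{\frac{463617}{256}} = \frac{256}{463617}$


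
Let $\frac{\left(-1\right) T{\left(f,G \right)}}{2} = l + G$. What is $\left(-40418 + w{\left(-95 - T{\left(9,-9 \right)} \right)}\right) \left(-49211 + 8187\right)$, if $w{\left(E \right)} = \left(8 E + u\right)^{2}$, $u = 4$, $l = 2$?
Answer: $-29250358144$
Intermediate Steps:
$T{\left(f,G \right)} = -4 - 2 G$ ($T{\left(f,G \right)} = - 2 \left(2 + G\right) = -4 - 2 G$)
$w{\left(E \right)} = \left(4 + 8 E\right)^{2}$ ($w{\left(E \right)} = \left(8 E + 4\right)^{2} = \left(4 + 8 E\right)^{2}$)
$\left(-40418 + w{\left(-95 - T{\left(9,-9 \right)} \right)}\right) \left(-49211 + 8187\right) = \left(-40418 + 16 \left(1 + 2 \left(-95 - \left(-4 - -18\right)\right)\right)^{2}\right) \left(-49211 + 8187\right) = \left(-40418 + 16 \left(1 + 2 \left(-95 - \left(-4 + 18\right)\right)\right)^{2}\right) \left(-41024\right) = \left(-40418 + 16 \left(1 + 2 \left(-95 - 14\right)\right)^{2}\right) \left(-41024\right) = \left(-40418 + 16 \left(1 + 2 \left(-109\right)\right)^{2}\right) \left(-41024\right) = \left(-40418 + 16 \left(1 - 218\right)^{2}\right) \left(-41024\right) = \left(-40418 + 16 \left(-217\right)^{2}\right) \left(-41024\right) = \left(-40418 + 16 \cdot 47089\right) \left(-41024\right) = \left(-40418 + 753424\right) \left(-41024\right) = 713006 \left(-41024\right) = -29250358144$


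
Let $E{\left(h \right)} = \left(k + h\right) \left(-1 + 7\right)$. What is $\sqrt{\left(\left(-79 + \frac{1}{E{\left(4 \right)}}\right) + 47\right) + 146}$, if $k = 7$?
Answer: $\frac{5 \sqrt{19866}}{66} \approx 10.678$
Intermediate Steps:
$E{\left(h \right)} = 42 + 6 h$ ($E{\left(h \right)} = \left(7 + h\right) \left(-1 + 7\right) = \left(7 + h\right) 6 = 42 + 6 h$)
$\sqrt{\left(\left(-79 + \frac{1}{E{\left(4 \right)}}\right) + 47\right) + 146} = \sqrt{\left(\left(-79 + \frac{1}{42 + 6 \cdot 4}\right) + 47\right) + 146} = \sqrt{\left(\left(-79 + \frac{1}{42 + 24}\right) + 47\right) + 146} = \sqrt{\left(\left(-79 + \frac{1}{66}\right) + 47\right) + 146} = \sqrt{\left(- \frac{5213}{66} + 47\right) + 146} = \sqrt{- \frac{2111}{66} + 146} = \sqrt{\frac{7525}{66}} = \frac{5 \sqrt{19866}}{66}$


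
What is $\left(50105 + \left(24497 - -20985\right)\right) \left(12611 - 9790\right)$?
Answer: $269650927$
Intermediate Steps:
$\left(50105 + \left(24497 - -20985\right)\right) \left(12611 - 9790\right) = \left(50105 + \left(24497 + 20985\right)\right) 2821 = \left(50105 + 45482\right) 2821 = 95587 \cdot 2821 = 269650927$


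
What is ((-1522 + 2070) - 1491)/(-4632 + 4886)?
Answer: -943/254 ≈ -3.7126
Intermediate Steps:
((-1522 + 2070) - 1491)/(-4632 + 4886) = (548 - 1491)/254 = -943*1/254 = -943/254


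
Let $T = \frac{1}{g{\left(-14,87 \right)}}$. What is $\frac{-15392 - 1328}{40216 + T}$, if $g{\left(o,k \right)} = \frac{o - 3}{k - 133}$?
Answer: $- \frac{142120}{341859} \approx -0.41573$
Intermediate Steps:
$g{\left(o,k \right)} = \frac{-3 + o}{-133 + k}$
$T = \frac{46}{17}$ ($T = \frac{1}{\frac{1}{-133 + 87} \left(-3 - 14\right)} = \frac{1}{\frac{1}{-46} \left(-17\right)} = \frac{1}{\left(- \frac{1}{46}\right) \left(-17\right)} = \frac{1}{\frac{17}{46}} = \frac{46}{17} \approx 2.7059$)
$\frac{-15392 - 1328}{40216 + T} = \frac{-15392 - 1328}{40216 + \frac{46}{17}} = - \frac{16720}{\frac{683718}{17}} = \left(-16720\right) \frac{17}{683718} = - \frac{142120}{341859}$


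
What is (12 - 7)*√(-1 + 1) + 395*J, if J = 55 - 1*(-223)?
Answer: 109810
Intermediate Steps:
J = 278 (J = 55 + 223 = 278)
(12 - 7)*√(-1 + 1) + 395*J = (12 - 7)*√(-1 + 1) + 395*278 = 5*√0 + 109810 = 5*0 + 109810 = 0 + 109810 = 109810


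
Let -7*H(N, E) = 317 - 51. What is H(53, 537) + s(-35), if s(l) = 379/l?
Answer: -1709/35 ≈ -48.829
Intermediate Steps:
H(N, E) = -38 (H(N, E) = -(317 - 51)/7 = -1/7*266 = -38)
H(53, 537) + s(-35) = -38 + 379/(-35) = -38 + 379*(-1/35) = -38 - 379/35 = -1709/35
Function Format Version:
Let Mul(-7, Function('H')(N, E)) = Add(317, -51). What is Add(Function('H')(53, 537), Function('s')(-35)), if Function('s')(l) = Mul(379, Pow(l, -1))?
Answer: Rational(-1709, 35) ≈ -48.829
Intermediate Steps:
Function('H')(N, E) = -38 (Function('H')(N, E) = Mul(Rational(-1, 7), Add(317, -51)) = Mul(Rational(-1, 7), 266) = -38)
Add(Function('H')(53, 537), Function('s')(-35)) = Add(-38, Mul(379, Pow(-35, -1))) = Add(-38, Mul(379, Rational(-1, 35))) = Add(-38, Rational(-379, 35)) = Rational(-1709, 35)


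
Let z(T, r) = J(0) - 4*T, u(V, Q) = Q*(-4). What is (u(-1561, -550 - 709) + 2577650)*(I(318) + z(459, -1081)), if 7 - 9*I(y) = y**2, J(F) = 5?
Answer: -303713542856/9 ≈ -3.3746e+10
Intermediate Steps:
I(y) = 7/9 - y**2/9
u(V, Q) = -4*Q
z(T, r) = 5 - 4*T
(u(-1561, -550 - 709) + 2577650)*(I(318) + z(459, -1081)) = (-4*(-550 - 709) + 2577650)*((7/9 - 1/9*318**2) + (5 - 4*459)) = (-4*(-1259) + 2577650)*((7/9 - 1/9*101124) + (5 - 1836)) = (5036 + 2577650)*((7/9 - 11236) - 1831) = 2582686*(-101117/9 - 1831) = 2582686*(-117596/9) = -303713542856/9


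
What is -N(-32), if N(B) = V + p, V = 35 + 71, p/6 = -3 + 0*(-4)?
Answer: -88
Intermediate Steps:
p = -18 (p = 6*(-3 + 0*(-4)) = 6*(-3 + 0) = 6*(-3) = -18)
V = 106
N(B) = 88 (N(B) = 106 - 18 = 88)
-N(-32) = -1*88 = -88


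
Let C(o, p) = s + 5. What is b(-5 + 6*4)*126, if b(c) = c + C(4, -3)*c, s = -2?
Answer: 9576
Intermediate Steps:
C(o, p) = 3 (C(o, p) = -2 + 5 = 3)
b(c) = 4*c (b(c) = c + 3*c = 4*c)
b(-5 + 6*4)*126 = (4*(-5 + 6*4))*126 = (4*(-5 + 24))*126 = (4*19)*126 = 76*126 = 9576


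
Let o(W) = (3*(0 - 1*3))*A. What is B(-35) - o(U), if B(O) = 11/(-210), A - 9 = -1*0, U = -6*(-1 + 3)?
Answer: 16999/210 ≈ 80.948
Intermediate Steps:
U = -12 (U = -6*2 = -12)
A = 9 (A = 9 - 1*0 = 9 + 0 = 9)
o(W) = -81 (o(W) = (3*(0 - 1*3))*9 = (3*(0 - 3))*9 = (3*(-3))*9 = -9*9 = -81)
B(O) = -11/210 (B(O) = 11*(-1/210) = -11/210)
B(-35) - o(U) = -11/210 - 1*(-81) = -11/210 + 81 = 16999/210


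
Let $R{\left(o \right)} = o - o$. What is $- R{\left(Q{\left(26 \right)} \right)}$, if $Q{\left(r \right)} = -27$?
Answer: $0$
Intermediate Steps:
$R{\left(o \right)} = 0$
$- R{\left(Q{\left(26 \right)} \right)} = \left(-1\right) 0 = 0$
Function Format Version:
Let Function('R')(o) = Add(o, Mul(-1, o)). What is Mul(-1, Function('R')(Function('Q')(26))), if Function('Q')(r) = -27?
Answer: 0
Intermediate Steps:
Function('R')(o) = 0
Mul(-1, Function('R')(Function('Q')(26))) = Mul(-1, 0) = 0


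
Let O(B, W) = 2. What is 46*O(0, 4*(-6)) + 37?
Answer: 129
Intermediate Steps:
46*O(0, 4*(-6)) + 37 = 46*2 + 37 = 92 + 37 = 129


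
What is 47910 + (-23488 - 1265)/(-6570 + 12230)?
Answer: 271145847/5660 ≈ 47906.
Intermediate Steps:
47910 + (-23488 - 1265)/(-6570 + 12230) = 47910 - 24753/5660 = 271145847/5660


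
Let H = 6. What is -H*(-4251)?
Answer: 25506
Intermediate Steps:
-H*(-4251) = -6*(-4251) = -1*(-25506) = 25506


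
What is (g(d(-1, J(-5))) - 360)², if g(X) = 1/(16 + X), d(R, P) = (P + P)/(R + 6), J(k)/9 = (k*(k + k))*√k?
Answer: (746366400*√5 + 20962033919*I)/(16*(360*√5 + 10109*I)) ≈ 1.296e+5 + 1.786*I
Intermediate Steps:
J(k) = 18*k^(5/2) (J(k) = 9*((k*(k + k))*√k) = 9*((k*(2*k))*√k) = 9*((2*k²)*√k) = 9*(2*k^(5/2)) = 18*k^(5/2))
d(R, P) = 2*P/(6 + R) (d(R, P) = (2*P)/(6 + R) = 2*P/(6 + R))
(g(d(-1, J(-5))) - 360)² = (1/(16 + 2*(18*(-5)^(5/2))/(6 - 1)) - 360)² = (1/(16 + 2*(18*(25*I*√5))/5) - 360)² = (1/(16 + 2*(450*I*√5)*(⅕)) - 360)² = (1/(16 + 180*I*√5) - 360)² = (-360 + 1/(16 + 180*I*√5))²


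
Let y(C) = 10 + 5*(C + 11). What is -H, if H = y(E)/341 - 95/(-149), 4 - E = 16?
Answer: -33140/50809 ≈ -0.65225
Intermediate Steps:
E = -12 (E = 4 - 1*16 = 4 - 16 = -12)
y(C) = 65 + 5*C (y(C) = 10 + 5*(11 + C) = 10 + (55 + 5*C) = 65 + 5*C)
H = 33140/50809 (H = (65 + 5*(-12))/341 - 95/(-149) = (65 - 60)*(1/341) - 95*(-1/149) = 5*(1/341) + 95/149 = 5/341 + 95/149 = 33140/50809 ≈ 0.65225)
-H = -1*33140/50809 = -33140/50809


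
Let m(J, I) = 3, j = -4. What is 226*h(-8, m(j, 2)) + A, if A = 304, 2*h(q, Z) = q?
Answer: -600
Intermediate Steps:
h(q, Z) = q/2
226*h(-8, m(j, 2)) + A = 226*((1/2)*(-8)) + 304 = 226*(-4) + 304 = -904 + 304 = -600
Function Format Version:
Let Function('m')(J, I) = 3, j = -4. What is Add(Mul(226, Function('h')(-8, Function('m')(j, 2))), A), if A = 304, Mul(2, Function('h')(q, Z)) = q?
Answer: -600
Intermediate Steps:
Function('h')(q, Z) = Mul(Rational(1, 2), q)
Add(Mul(226, Function('h')(-8, Function('m')(j, 2))), A) = Add(Mul(226, Mul(Rational(1, 2), -8)), 304) = Add(Mul(226, -4), 304) = Add(-904, 304) = -600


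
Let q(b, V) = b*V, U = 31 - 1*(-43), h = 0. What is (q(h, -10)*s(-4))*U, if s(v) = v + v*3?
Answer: 0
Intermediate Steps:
U = 74 (U = 31 + 43 = 74)
q(b, V) = V*b
s(v) = 4*v (s(v) = v + 3*v = 4*v)
(q(h, -10)*s(-4))*U = ((-10*0)*(4*(-4)))*74 = (0*(-16))*74 = 0*74 = 0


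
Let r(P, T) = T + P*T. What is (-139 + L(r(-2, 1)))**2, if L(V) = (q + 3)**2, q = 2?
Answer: 12996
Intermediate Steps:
L(V) = 25 (L(V) = (2 + 3)**2 = 5**2 = 25)
(-139 + L(r(-2, 1)))**2 = (-139 + 25)**2 = (-114)**2 = 12996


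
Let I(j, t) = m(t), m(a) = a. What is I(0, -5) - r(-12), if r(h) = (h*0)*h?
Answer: -5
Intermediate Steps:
I(j, t) = t
r(h) = 0 (r(h) = 0*h = 0)
I(0, -5) - r(-12) = -5 - 1*0 = -5 + 0 = -5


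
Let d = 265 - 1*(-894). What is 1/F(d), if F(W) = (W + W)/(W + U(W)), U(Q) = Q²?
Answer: 580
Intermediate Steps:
d = 1159 (d = 265 + 894 = 1159)
F(W) = 2*W/(W + W²) (F(W) = (W + W)/(W + W²) = (2*W)/(W + W²) = 2*W/(W + W²))
1/F(d) = 1/(2/(1 + 1159)) = 1/(2/1160) = 1/(2*(1/1160)) = 1/(1/580) = 580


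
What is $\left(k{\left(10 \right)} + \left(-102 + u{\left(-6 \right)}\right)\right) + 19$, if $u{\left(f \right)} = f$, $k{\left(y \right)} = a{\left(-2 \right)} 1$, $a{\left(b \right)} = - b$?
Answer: $-87$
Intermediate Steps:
$k{\left(y \right)} = 2$ ($k{\left(y \right)} = \left(-1\right) \left(-2\right) 1 = 2 \cdot 1 = 2$)
$\left(k{\left(10 \right)} + \left(-102 + u{\left(-6 \right)}\right)\right) + 19 = \left(2 - 108\right) + 19 = -106 + 19 = -87$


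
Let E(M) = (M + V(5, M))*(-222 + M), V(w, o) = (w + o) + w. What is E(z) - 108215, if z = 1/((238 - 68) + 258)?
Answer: -10115055395/91592 ≈ -1.1044e+5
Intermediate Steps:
z = 1/428 (z = 1/(170 + 258) = 1/428 ≈ 0.0023364)
V(w, o) = o + 2*w (V(w, o) = (o + w) + w = o + 2*w)
E(M) = (-222 + M)*(10 + 2*M) (E(M) = (M + (M + 2*5))*(-222 + M) = (M + (M + 10))*(-222 + M) = (M + (10 + M))*(-222 + M) = (10 + 2*M)*(-222 + M) = (-222 + M)*(10 + 2*M))
E(z) - 108215 = (-2220 - 434*1/428 + 2*(1/428)**2) - 108215 = (-2220 - 217/214 + 2*(1/183184)) - 108215 = (-2220 - 217/214 + 1/91592) - 108215 = -203427115/91592 - 108215 = -10115055395/91592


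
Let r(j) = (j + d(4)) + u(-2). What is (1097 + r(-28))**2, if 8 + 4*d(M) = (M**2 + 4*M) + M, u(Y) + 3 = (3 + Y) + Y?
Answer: 1149184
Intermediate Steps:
u(Y) = 2*Y (u(Y) = -3 + ((3 + Y) + Y) = -3 + (3 + 2*Y) = 2*Y)
d(M) = -2 + M**2/4 + 5*M/4 (d(M) = -2 + ((M**2 + 4*M) + M)/4 = -2 + (M**2 + 5*M)/4 = -2 + (M**2/4 + 5*M/4) = -2 + M**2/4 + 5*M/4)
r(j) = 3 + j (r(j) = (j + (-2 + (1/4)*4**2 + (5/4)*4)) + 2*(-2) = (j + (-2 + (1/4)*16 + 5)) - 4 = (j + (-2 + 4 + 5)) - 4 = (j + 7) - 4 = (7 + j) - 4 = 3 + j)
(1097 + r(-28))**2 = (1097 + (3 - 28))**2 = (1097 - 25)**2 = 1072**2 = 1149184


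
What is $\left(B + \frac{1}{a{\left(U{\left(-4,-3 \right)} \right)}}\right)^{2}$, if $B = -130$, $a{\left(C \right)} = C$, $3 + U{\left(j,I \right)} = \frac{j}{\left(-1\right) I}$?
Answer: $\frac{2866249}{169} \approx 16960.0$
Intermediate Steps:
$U{\left(j,I \right)} = -3 - \frac{j}{I}$ ($U{\left(j,I \right)} = -3 + \frac{j}{\left(-1\right) I} = -3 + j \left(- \frac{1}{I}\right) = -3 - \frac{j}{I}$)
$\left(B + \frac{1}{a{\left(U{\left(-4,-3 \right)} \right)}}\right)^{2} = \left(-130 + \frac{1}{-3 - - \frac{4}{-3}}\right)^{2} = \left(-130 + \frac{1}{-3 - \left(-4\right) \left(- \frac{1}{3}\right)}\right)^{2} = \left(-130 + \frac{1}{-3 - \frac{4}{3}}\right)^{2} = \left(-130 + \frac{1}{- \frac{13}{3}}\right)^{2} = \left(-130 - \frac{3}{13}\right)^{2} = \left(- \frac{1693}{13}\right)^{2} = \frac{2866249}{169}$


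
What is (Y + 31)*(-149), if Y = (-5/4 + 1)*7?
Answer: -17433/4 ≈ -4358.3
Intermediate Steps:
Y = -7/4 (Y = (-5*1/4 + 1)*7 = (-5/4 + 1)*7 = -1/4*7 = -7/4 ≈ -1.7500)
(Y + 31)*(-149) = (-7/4 + 31)*(-149) = (117/4)*(-149) = -17433/4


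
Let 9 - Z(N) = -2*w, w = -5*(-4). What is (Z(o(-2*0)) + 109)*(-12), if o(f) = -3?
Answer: -1896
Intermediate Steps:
w = 20
Z(N) = 49 (Z(N) = 9 - (-2)*20 = 9 - 1*(-40) = 9 + 40 = 49)
(Z(o(-2*0)) + 109)*(-12) = (49 + 109)*(-12) = 158*(-12) = -1896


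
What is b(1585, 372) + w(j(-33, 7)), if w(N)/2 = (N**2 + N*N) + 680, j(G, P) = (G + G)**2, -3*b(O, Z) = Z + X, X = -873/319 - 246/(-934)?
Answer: 11307077637958/148973 ≈ 7.5900e+7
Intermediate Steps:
X = -368454/148973 (X = -873*1/319 - 246*(-1/934) = -873/319 + 123/467 = -368454/148973 ≈ -2.4733)
b(O, Z) = 122818/148973 - Z/3 (b(O, Z) = -(Z - 368454/148973)/3 = -(-368454/148973 + Z)/3 = 122818/148973 - Z/3)
j(G, P) = 4*G**2 (j(G, P) = (2*G)**2 = 4*G**2)
w(N) = 1360 + 4*N**2 (w(N) = 2*((N**2 + N*N) + 680) = 2*((N**2 + N**2) + 680) = 2*(2*N**2 + 680) = 2*(680 + 2*N**2) = 1360 + 4*N**2)
b(1585, 372) + w(j(-33, 7)) = (122818/148973 - 1/3*372) + (1360 + 4*(4*(-33)**2)**2) = (122818/148973 - 124) + (1360 + 4*(4*1089)**2) = -18349834/148973 + (1360 + 4*4356**2) = -18349834/148973 + (1360 + 4*18974736) = -18349834/148973 + (1360 + 75898944) = -18349834/148973 + 75900304 = 11307077637958/148973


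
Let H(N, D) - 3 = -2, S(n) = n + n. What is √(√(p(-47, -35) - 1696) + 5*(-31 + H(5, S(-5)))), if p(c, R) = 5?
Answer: √(-150 + I*√1691) ≈ 1.6635 + 12.36*I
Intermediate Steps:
S(n) = 2*n
H(N, D) = 1 (H(N, D) = 3 - 2 = 1)
√(√(p(-47, -35) - 1696) + 5*(-31 + H(5, S(-5)))) = √(√(5 - 1696) + 5*(-31 + 1)) = √(√(-1691) + 5*(-30)) = √(I*√1691 - 150) = √(-150 + I*√1691)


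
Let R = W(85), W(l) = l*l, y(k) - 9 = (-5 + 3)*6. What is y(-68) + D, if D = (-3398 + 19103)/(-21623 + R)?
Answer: -58899/14398 ≈ -4.0908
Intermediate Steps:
y(k) = -3 (y(k) = 9 + (-5 + 3)*6 = 9 - 2*6 = 9 - 12 = -3)
W(l) = l²
R = 7225 (R = 85² = 7225)
D = -15705/14398 (D = (-3398 + 19103)/(-21623 + 7225) = 15705/(-14398) = 15705*(-1/14398) = -15705/14398 ≈ -1.0908)
y(-68) + D = -3 - 15705/14398 = -58899/14398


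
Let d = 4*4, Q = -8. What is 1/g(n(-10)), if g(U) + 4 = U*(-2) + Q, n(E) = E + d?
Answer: -1/24 ≈ -0.041667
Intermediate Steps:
d = 16
n(E) = 16 + E (n(E) = E + 16 = 16 + E)
g(U) = -12 - 2*U (g(U) = -4 + (U*(-2) - 8) = -4 + (-2*U - 8) = -4 + (-8 - 2*U) = -12 - 2*U)
1/g(n(-10)) = 1/(-12 - 2*(16 - 10)) = 1/(-12 - 2*6) = 1/(-12 - 12) = 1/(-24) = -1/24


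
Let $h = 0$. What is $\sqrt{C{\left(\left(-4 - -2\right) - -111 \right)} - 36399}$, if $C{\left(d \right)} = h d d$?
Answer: $i \sqrt{36399} \approx 190.79 i$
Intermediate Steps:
$C{\left(d \right)} = 0$ ($C{\left(d \right)} = 0 d d = 0 d = 0$)
$\sqrt{C{\left(\left(-4 - -2\right) - -111 \right)} - 36399} = \sqrt{0 - 36399} = \sqrt{-36399} = i \sqrt{36399}$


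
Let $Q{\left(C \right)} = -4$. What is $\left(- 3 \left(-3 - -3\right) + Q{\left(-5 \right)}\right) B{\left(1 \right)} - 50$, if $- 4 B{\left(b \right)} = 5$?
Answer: $-45$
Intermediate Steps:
$B{\left(b \right)} = - \frac{5}{4}$ ($B{\left(b \right)} = \left(- \frac{1}{4}\right) 5 = - \frac{5}{4}$)
$\left(- 3 \left(-3 - -3\right) + Q{\left(-5 \right)}\right) B{\left(1 \right)} - 50 = \left(- 3 \left(-3 - -3\right) - 4\right) \left(- \frac{5}{4}\right) - 50 = \left(- 3 \left(-3 + 3\right) - 4\right) \left(- \frac{5}{4}\right) - 50 = \left(\left(-3\right) 0 - 4\right) \left(- \frac{5}{4}\right) - 50 = \left(0 - 4\right) \left(- \frac{5}{4}\right) - 50 = \left(-4\right) \left(- \frac{5}{4}\right) - 50 = 5 - 50 = -45$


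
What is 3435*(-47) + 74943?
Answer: -86502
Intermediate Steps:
3435*(-47) + 74943 = -161445 + 74943 = -86502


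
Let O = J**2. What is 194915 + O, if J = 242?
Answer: 253479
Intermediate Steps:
O = 58564 (O = 242**2 = 58564)
194915 + O = 194915 + 58564 = 253479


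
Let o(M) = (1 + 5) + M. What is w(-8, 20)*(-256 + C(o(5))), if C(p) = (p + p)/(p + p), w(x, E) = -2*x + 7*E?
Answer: -39780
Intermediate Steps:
o(M) = 6 + M
C(p) = 1 (C(p) = (2*p)/((2*p)) = (2*p)*(1/(2*p)) = 1)
w(-8, 20)*(-256 + C(o(5))) = (-2*(-8) + 7*20)*(-256 + 1) = (16 + 140)*(-255) = 156*(-255) = -39780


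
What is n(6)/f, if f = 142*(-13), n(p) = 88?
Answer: -44/923 ≈ -0.047671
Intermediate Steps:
f = -1846
n(6)/f = 88/(-1846) = 88*(-1/1846) = -44/923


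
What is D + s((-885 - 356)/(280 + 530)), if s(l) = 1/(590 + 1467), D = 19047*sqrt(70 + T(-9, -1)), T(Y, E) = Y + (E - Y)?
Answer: 1/2057 + 19047*sqrt(69) ≈ 1.5822e+5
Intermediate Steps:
T(Y, E) = E
D = 19047*sqrt(69) (D = 19047*sqrt(70 - 1) = 19047*sqrt(69) ≈ 1.5822e+5)
s(l) = 1/2057
D + s((-885 - 356)/(280 + 530)) = 19047*sqrt(69) + 1/2057 = 1/2057 + 19047*sqrt(69)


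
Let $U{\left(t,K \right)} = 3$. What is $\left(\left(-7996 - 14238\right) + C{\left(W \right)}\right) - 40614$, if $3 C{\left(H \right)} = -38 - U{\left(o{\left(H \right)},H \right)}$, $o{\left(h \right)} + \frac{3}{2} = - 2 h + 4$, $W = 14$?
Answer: $- \frac{188585}{3} \approx -62862.0$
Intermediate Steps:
$o{\left(h \right)} = \frac{5}{2} - 2 h$ ($o{\left(h \right)} = - \frac{3}{2} - \left(-4 + 2 h\right) = \frac{5}{2} - 2 h$)
$C{\left(H \right)} = - \frac{41}{3}$ ($C{\left(H \right)} = \frac{-38 - 3}{3} = \frac{1}{3} \left(-41\right) = - \frac{41}{3}$)
$\left(\left(-7996 - 14238\right) + C{\left(W \right)}\right) - 40614 = \left(\left(-7996 - 14238\right) - \frac{41}{3}\right) - 40614 = \left(-22234 - \frac{41}{3}\right) - 40614 = - \frac{66743}{3} - 40614 = - \frac{188585}{3}$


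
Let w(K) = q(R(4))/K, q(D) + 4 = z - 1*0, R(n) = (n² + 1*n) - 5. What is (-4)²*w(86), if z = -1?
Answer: -40/43 ≈ -0.93023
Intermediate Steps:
R(n) = -5 + n + n² (R(n) = (n² + n) - 5 = (n + n²) - 5 = -5 + n + n²)
q(D) = -5 (q(D) = -4 + (-1 - 1*0) = -4 + (-1 + 0) = -4 - 1 = -5)
w(K) = -5/K
(-4)²*w(86) = (-4)²*(-5/86) = 16*(-5*1/86) = 16*(-5/86) = -40/43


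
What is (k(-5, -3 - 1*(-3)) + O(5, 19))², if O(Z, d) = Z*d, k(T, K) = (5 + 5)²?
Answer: 38025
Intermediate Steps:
k(T, K) = 100 (k(T, K) = 10² = 100)
(k(-5, -3 - 1*(-3)) + O(5, 19))² = (100 + 5*19)² = (100 + 95)² = 195² = 38025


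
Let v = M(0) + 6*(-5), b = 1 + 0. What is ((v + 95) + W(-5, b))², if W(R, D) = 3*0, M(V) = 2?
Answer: 4489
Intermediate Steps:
b = 1
W(R, D) = 0
v = -28 (v = 2 + 6*(-5) = 2 - 30 = -28)
((v + 95) + W(-5, b))² = ((-28 + 95) + 0)² = (67 + 0)² = 67² = 4489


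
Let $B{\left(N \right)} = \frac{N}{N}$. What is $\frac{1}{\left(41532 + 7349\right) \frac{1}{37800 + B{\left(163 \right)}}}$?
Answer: $\frac{37801}{48881} \approx 0.77333$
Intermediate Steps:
$B{\left(N \right)} = 1$
$\frac{1}{\left(41532 + 7349\right) \frac{1}{37800 + B{\left(163 \right)}}} = \frac{1}{\left(41532 + 7349\right) \frac{1}{37800 + 1}} = \frac{1}{48881 \cdot \frac{1}{37801}} = \frac{1}{\frac{48881}{37801}} = \frac{37801}{48881}$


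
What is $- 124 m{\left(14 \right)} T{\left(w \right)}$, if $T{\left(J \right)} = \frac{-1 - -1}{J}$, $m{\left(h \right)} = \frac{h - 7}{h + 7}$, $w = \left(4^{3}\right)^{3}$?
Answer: $0$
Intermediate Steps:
$w = 262144$ ($w = 64^{3} = 262144$)
$m{\left(h \right)} = \frac{-7 + h}{7 + h}$
$T{\left(J \right)} = 0$ ($T{\left(J \right)} = \frac{-1 + 1}{J} = \frac{0}{J} = 0$)
$- 124 m{\left(14 \right)} T{\left(w \right)} = - 124 \frac{-7 + 14}{7 + 14} \cdot 0 = - 124 \cdot \frac{1}{21} \cdot 7 \cdot 0 = \left(-124\right) \frac{1}{3} \cdot 0 = \left(- \frac{124}{3}\right) 0 = 0$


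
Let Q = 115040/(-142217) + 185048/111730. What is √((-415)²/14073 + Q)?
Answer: √163583269330578326523970979685/111809319417465 ≈ 3.6174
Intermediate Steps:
Q = 6731776108/7944952705 (Q = 115040*(-1/142217) + 185048*(1/111730) = -115040/142217 + 92524/55865 = 6731776108/7944952705 ≈ 0.84730)
√((-415)²/14073 + Q) = √((-415)²/14073 + 6731776108/7944952705) = √(172225*(1/14073) + 6731776108/7944952705) = √(172225/14073 + 6731776108/7944952705) = √(1463055764786509/111809319417465) = √163583269330578326523970979685/111809319417465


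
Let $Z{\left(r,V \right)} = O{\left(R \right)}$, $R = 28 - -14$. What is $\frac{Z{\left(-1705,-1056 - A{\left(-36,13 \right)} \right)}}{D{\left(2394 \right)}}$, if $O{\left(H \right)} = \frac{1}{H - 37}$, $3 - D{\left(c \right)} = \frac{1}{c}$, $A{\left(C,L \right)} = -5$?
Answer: $\frac{2394}{35905} \approx 0.066676$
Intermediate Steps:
$R = 42$ ($R = 28 + 14 = 42$)
$D{\left(c \right)} = 3 - \frac{1}{c}$
$O{\left(H \right)} = \frac{1}{-37 + H}$
$Z{\left(r,V \right)} = \frac{1}{5}$ ($Z{\left(r,V \right)} = \frac{1}{-37 + 42} = \frac{1}{5}$)
$\frac{Z{\left(-1705,-1056 - A{\left(-36,13 \right)} \right)}}{D{\left(2394 \right)}} = \frac{1}{5 \left(3 - \frac{1}{2394}\right)} = \frac{1}{5 \cdot \frac{7181}{2394}} = \frac{1}{5} \cdot \frac{2394}{7181} = \frac{2394}{35905}$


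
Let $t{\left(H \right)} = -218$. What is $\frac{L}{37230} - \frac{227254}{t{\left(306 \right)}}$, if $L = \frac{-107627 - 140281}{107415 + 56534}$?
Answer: $\frac{1583467745261}{1518987485} \approx 1042.4$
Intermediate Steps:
$L = - \frac{247908}{163949} \approx -1.5121$
$\frac{L}{37230} - \frac{227254}{t{\left(306 \right)}} = - \frac{247908}{163949 \cdot 37230} - \frac{227254}{-218} = \left(- \frac{247908}{163949}\right) \frac{1}{37230} - - \frac{113627}{109} = - \frac{566}{13935665} + \frac{113627}{109} = \frac{1583467745261}{1518987485}$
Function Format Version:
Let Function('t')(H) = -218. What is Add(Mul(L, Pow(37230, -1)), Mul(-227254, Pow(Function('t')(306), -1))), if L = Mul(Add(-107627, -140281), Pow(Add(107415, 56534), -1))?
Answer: Rational(1583467745261, 1518987485) ≈ 1042.4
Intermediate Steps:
L = Rational(-247908, 163949) (L = Mul(-247908, Pow(163949, -1)) = Mul(-247908, Rational(1, 163949)) = Rational(-247908, 163949) ≈ -1.5121)
Add(Mul(L, Pow(37230, -1)), Mul(-227254, Pow(Function('t')(306), -1))) = Add(Mul(Rational(-247908, 163949), Pow(37230, -1)), Mul(-227254, Pow(-218, -1))) = Add(Mul(Rational(-247908, 163949), Rational(1, 37230)), Mul(-227254, Rational(-1, 218))) = Add(Rational(-566, 13935665), Rational(113627, 109)) = Rational(1583467745261, 1518987485)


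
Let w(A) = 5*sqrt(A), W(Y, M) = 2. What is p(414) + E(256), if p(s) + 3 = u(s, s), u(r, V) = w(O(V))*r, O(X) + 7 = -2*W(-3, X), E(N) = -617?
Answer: -620 + 2070*I*sqrt(11) ≈ -620.0 + 6865.4*I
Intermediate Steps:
O(X) = -11 (O(X) = -7 - 2*2 = -7 - 4 = -11)
u(r, V) = 5*I*r*sqrt(11) (u(r, V) = (5*sqrt(-11))*r = (5*(I*sqrt(11)))*r = (5*I*sqrt(11))*r = 5*I*r*sqrt(11))
p(s) = -3 + 5*I*s*sqrt(11)
p(414) + E(256) = (-3 + 5*I*414*sqrt(11)) - 617 = (-3 + 2070*I*sqrt(11)) - 617 = -620 + 2070*I*sqrt(11)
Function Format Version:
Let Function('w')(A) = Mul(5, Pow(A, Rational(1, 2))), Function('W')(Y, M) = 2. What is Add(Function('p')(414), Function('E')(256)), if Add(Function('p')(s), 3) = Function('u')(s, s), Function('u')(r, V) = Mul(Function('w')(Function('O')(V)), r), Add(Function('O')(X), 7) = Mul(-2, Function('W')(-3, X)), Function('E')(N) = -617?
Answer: Add(-620, Mul(2070, I, Pow(11, Rational(1, 2)))) ≈ Add(-620.00, Mul(6865.4, I))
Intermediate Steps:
Function('O')(X) = -11 (Function('O')(X) = Add(-7, Mul(-2, 2)) = Add(-7, -4) = -11)
Function('u')(r, V) = Mul(5, I, r, Pow(11, Rational(1, 2))) (Function('u')(r, V) = Mul(Mul(5, Pow(-11, Rational(1, 2))), r) = Mul(Mul(5, Mul(I, Pow(11, Rational(1, 2)))), r) = Mul(Mul(5, I, Pow(11, Rational(1, 2))), r) = Mul(5, I, r, Pow(11, Rational(1, 2))))
Function('p')(s) = Add(-3, Mul(5, I, s, Pow(11, Rational(1, 2))))
Add(Function('p')(414), Function('E')(256)) = Add(Add(-3, Mul(5, I, 414, Pow(11, Rational(1, 2)))), -617) = Add(Add(-3, Mul(2070, I, Pow(11, Rational(1, 2)))), -617) = Add(-620, Mul(2070, I, Pow(11, Rational(1, 2))))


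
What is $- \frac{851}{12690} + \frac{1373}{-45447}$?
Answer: $- \frac{18699589}{192240810} \approx -0.097272$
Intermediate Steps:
$- \frac{851}{12690} + \frac{1373}{-45447} = \left(-851\right) \frac{1}{12690} + 1373 \left(- \frac{1}{45447}\right) = - \frac{851}{12690} - \frac{1373}{45447} = - \frac{18699589}{192240810}$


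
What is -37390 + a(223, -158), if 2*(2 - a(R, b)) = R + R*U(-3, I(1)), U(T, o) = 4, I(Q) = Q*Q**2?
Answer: -75891/2 ≈ -37946.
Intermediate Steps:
I(Q) = Q**3
a(R, b) = 2 - 5*R/2 (a(R, b) = 2 - (R + R*4)/2 = 2 - (R + 4*R)/2 = 2 - 5*R/2)
-37390 + a(223, -158) = -37390 + (2 - 5/2*223) = -37390 + (2 - 1115/2) = -37390 - 1111/2 = -75891/2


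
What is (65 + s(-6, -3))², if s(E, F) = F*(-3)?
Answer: 5476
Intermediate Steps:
s(E, F) = -3*F
(65 + s(-6, -3))² = (65 - 3*(-3))² = (65 + 9)² = 74² = 5476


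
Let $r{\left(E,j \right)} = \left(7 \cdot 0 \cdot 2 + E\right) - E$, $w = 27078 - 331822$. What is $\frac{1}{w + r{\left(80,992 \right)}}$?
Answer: $- \frac{1}{304744} \approx -3.2814 \cdot 10^{-6}$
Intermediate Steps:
$w = -304744$ ($w = 27078 - 331822 = -304744$)
$r{\left(E,j \right)} = 0$ ($r{\left(E,j \right)} = \left(7 \cdot 0 + E\right) - E = \left(0 + E\right) - E = E - E = 0$)
$\frac{1}{w + r{\left(80,992 \right)}} = \frac{1}{-304744 + 0} = \frac{1}{-304744} = - \frac{1}{304744}$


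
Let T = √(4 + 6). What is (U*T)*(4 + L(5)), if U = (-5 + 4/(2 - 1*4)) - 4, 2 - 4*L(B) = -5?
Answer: -253*√10/4 ≈ -200.01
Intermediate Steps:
L(B) = 7/4 (L(B) = ½ - ¼*(-5) = ½ + 5/4 = 7/4)
T = √10 ≈ 3.1623
U = -11 (U = (-5 + 4/(2 - 4)) - 4 = (-5 + 4/(-2)) - 4 = (-5 + 4*(-½)) - 4 = (-5 - 2) - 4 = -7 - 4 = -11)
(U*T)*(4 + L(5)) = (-11*√10)*(4 + 7/4) = -11*√10*(23/4) = -253*√10/4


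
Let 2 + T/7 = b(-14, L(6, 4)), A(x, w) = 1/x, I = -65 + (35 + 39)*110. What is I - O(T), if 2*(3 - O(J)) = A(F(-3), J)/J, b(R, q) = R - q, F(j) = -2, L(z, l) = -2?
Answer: 3164225/392 ≈ 8072.0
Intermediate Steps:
I = 8075 (I = -65 + 74*110 = -65 + 8140 = 8075)
T = -98 (T = -14 + 7*(-14 - 1*(-2)) = -14 + 7*(-14 + 2) = -14 + 7*(-12) = -14 - 84 = -98)
O(J) = 3 + 1/(4*J) (O(J) = 3 - 1/(2*(-2)*J) = 3 - (-1)/(4*J) = 3 + 1/(4*J))
I - O(T) = 8075 - (3 + (1/4)/(-98)) = 8075 - (3 + (1/4)*(-1/98)) = 8075 - (3 - 1/392) = 8075 - 1*1175/392 = 8075 - 1175/392 = 3164225/392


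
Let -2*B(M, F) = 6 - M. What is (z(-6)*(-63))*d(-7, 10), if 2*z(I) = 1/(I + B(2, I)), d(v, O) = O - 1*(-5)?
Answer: 945/16 ≈ 59.063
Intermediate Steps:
d(v, O) = 5 + O (d(v, O) = O + 5 = 5 + O)
B(M, F) = -3 + M/2 (B(M, F) = -(6 - M)/2 = -3 + M/2)
z(I) = 1/(2*(-2 + I)) (z(I) = 1/(2*(I + (-3 + (½)*2))) = 1/(2*(I + (-3 + 1))) = 1/(2*(I - 2)) = 1/(2*(-2 + I)))
(z(-6)*(-63))*d(-7, 10) = ((1/(2*(-2 - 6)))*(-63))*(5 + 10) = (((½)/(-8))*(-63))*15 = (((½)*(-⅛))*(-63))*15 = -1/16*(-63)*15 = (63/16)*15 = 945/16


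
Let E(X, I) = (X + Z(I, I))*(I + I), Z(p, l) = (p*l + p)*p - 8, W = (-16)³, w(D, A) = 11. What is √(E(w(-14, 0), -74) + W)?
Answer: 2*√14789541 ≈ 7691.4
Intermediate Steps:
W = -4096
Z(p, l) = -8 + p*(p + l*p) (Z(p, l) = (l*p + p)*p - 8 = (p + l*p)*p - 8 = p*(p + l*p) - 8 = -8 + p*(p + l*p))
E(X, I) = 2*I*(-8 + X + I² + I³) (E(X, I) = (X + (-8 + I² + I*I²))*(I + I) = (X + (-8 + I² + I³))*(2*I) = (-8 + X + I² + I³)*(2*I) = 2*I*(-8 + X + I² + I³))
√(E(w(-14, 0), -74) + W) = √(2*(-74)*(-8 + 11 + (-74)² + (-74)³) - 4096) = √(2*(-74)*(-8 + 11 + 5476 - 405224) - 4096) = √(2*(-74)*(-399745) - 4096) = √(59162260 - 4096) = √59158164 = 2*√14789541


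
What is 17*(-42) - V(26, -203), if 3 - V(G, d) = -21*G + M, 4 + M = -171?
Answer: -1438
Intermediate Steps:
M = -175 (M = -4 - 171 = -175)
V(G, d) = 178 + 21*G (V(G, d) = 3 - (-21*G - 175) = 3 - (-175 - 21*G) = 3 + (175 + 21*G) = 178 + 21*G)
17*(-42) - V(26, -203) = 17*(-42) - (178 + 21*26) = -714 - (178 + 546) = -714 - 1*724 = -714 - 724 = -1438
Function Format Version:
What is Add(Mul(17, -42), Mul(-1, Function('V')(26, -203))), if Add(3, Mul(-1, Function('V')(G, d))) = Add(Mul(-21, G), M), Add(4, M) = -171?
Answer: -1438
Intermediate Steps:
M = -175 (M = Add(-4, -171) = -175)
Function('V')(G, d) = Add(178, Mul(21, G)) (Function('V')(G, d) = Add(3, Mul(-1, Add(Mul(-21, G), -175))) = Add(3, Mul(-1, Add(-175, Mul(-21, G)))) = Add(3, Add(175, Mul(21, G))) = Add(178, Mul(21, G)))
Add(Mul(17, -42), Mul(-1, Function('V')(26, -203))) = Add(Mul(17, -42), Mul(-1, Add(178, Mul(21, 26)))) = Add(-714, Mul(-1, Add(178, 546))) = Add(-714, Mul(-1, 724)) = Add(-714, -724) = -1438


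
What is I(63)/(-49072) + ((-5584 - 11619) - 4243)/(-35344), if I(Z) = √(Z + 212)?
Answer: 10723/17672 - 5*√11/49072 ≈ 0.60644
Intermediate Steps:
I(Z) = √(212 + Z)
I(63)/(-49072) + ((-5584 - 11619) - 4243)/(-35344) = √(212 + 63)/(-49072) + ((-5584 - 11619) - 4243)/(-35344) = √275*(-1/49072) + (-17203 - 4243)*(-1/35344) = (5*√11)*(-1/49072) - 21446*(-1/35344) = -5*√11/49072 + 10723/17672 = 10723/17672 - 5*√11/49072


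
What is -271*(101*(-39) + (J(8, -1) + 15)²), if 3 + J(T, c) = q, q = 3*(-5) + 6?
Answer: 1065030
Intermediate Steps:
q = -9 (q = -15 + 6 = -9)
J(T, c) = -12 (J(T, c) = -3 - 9 = -12)
-271*(101*(-39) + (J(8, -1) + 15)²) = -271*(101*(-39) + (-12 + 15)²) = -271*(-3939 + 3²) = -271*(-3939 + 9) = -271*(-3930) = 1065030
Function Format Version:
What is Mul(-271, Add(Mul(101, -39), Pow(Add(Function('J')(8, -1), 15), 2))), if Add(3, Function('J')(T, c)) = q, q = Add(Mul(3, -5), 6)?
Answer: 1065030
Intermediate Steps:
q = -9 (q = Add(-15, 6) = -9)
Function('J')(T, c) = -12 (Function('J')(T, c) = Add(-3, -9) = -12)
Mul(-271, Add(Mul(101, -39), Pow(Add(Function('J')(8, -1), 15), 2))) = Mul(-271, Add(Mul(101, -39), Pow(Add(-12, 15), 2))) = Mul(-271, Add(-3939, Pow(3, 2))) = Mul(-271, Add(-3939, 9)) = Mul(-271, -3930) = 1065030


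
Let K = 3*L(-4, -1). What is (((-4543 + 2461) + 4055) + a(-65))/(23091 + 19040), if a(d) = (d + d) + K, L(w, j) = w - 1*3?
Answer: 1822/42131 ≈ 0.043246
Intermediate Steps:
L(w, j) = -3 + w (L(w, j) = w - 3 = -3 + w)
K = -21 (K = 3*(-3 - 4) = 3*(-7) = -21)
a(d) = -21 + 2*d (a(d) = (d + d) - 21 = 2*d - 21 = -21 + 2*d)
(((-4543 + 2461) + 4055) + a(-65))/(23091 + 19040) = (((-4543 + 2461) + 4055) + (-21 + 2*(-65)))/(23091 + 19040) = ((-2082 + 4055) + (-21 - 130))/42131 = (1973 - 151)*(1/42131) = 1822*(1/42131) = 1822/42131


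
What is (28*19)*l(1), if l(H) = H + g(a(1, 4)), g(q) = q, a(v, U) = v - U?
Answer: -1064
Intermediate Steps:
l(H) = -3 + H (l(H) = H + (1 - 1*4) = H + (1 - 4) = H - 3 = -3 + H)
(28*19)*l(1) = (28*19)*(-3 + 1) = 532*(-2) = -1064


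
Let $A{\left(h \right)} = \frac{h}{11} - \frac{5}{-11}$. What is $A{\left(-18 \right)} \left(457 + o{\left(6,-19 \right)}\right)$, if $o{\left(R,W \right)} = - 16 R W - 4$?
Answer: $-2691$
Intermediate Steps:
$o{\left(R,W \right)} = -4 - 16 R W$ ($o{\left(R,W \right)} = - 16 R W - 4 = -4 - 16 R W$)
$A{\left(h \right)} = \frac{5}{11} + \frac{h}{11}$ ($A{\left(h \right)} = h \frac{1}{11} - - \frac{5}{11} = \frac{h}{11} + \frac{5}{11} = \frac{5}{11} + \frac{h}{11}$)
$A{\left(-18 \right)} \left(457 + o{\left(6,-19 \right)}\right) = \left(\frac{5}{11} + \frac{1}{11} \left(-18\right)\right) \left(457 - \left(4 + 96 \left(-19\right)\right)\right) = \left(\frac{5}{11} - \frac{18}{11}\right) \left(457 + \left(-4 + 1824\right)\right) = - \frac{13 \left(457 + 1820\right)}{11} = \left(- \frac{13}{11}\right) 2277 = -2691$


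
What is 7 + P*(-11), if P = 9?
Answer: -92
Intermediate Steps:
7 + P*(-11) = 7 + 9*(-11) = 7 - 99 = -92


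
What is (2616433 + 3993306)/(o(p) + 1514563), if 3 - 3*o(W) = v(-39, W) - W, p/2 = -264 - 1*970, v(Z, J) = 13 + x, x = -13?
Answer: 19829217/4541224 ≈ 4.3665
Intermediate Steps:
v(Z, J) = 0 (v(Z, J) = 13 - 13 = 0)
p = -2468 (p = 2*(-264 - 1*970) = 2*(-264 - 970) = 2*(-1234) = -2468)
o(W) = 1 + W/3 (o(W) = 1 - (0 - W)/3 = 1 - (-1)*W/3 = 1 + W/3)
(2616433 + 3993306)/(o(p) + 1514563) = (2616433 + 3993306)/((1 + (⅓)*(-2468)) + 1514563) = 6609739/((1 - 2468/3) + 1514563) = 6609739/(-2465/3 + 1514563) = 6609739/(4541224/3) = 6609739*(3/4541224) = 19829217/4541224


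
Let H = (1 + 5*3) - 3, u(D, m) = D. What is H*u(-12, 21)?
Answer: -156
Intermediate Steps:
H = 13 (H = (1 + 15) - 3 = 16 - 3 = 13)
H*u(-12, 21) = 13*(-12) = -156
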